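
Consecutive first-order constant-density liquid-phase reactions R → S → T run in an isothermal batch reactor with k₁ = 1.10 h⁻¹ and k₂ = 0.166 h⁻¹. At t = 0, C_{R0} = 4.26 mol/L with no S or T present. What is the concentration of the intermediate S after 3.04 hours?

Solving the coupled first-order balances gives C_S(t) = [k₁/(k₂−k₁)]·C_{R0}·(e^(−k₁t) − e^(−k₂t)).
e^(−k₁t) = e^(−1.10×3.04) = e^(−3.344) = 0.03530; e^(−k₂t) = e^(−0.5046) = 0.6037.
C_S = 1.10×4.26/(0.166−1.10) × (0.03530−0.6037) = (-5.017)×(-0.5684) = 2.852 mol/L.

2.85 mol/L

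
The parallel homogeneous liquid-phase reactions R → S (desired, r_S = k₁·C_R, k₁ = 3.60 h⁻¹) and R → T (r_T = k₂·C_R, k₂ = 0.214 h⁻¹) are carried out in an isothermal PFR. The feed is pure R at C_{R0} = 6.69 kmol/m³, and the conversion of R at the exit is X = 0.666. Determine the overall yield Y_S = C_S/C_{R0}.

C_R = C_{R0}(1−X) = 2.234 kmol/m³.
Both paths are first order in R, so the instantaneous fraction to S is constant: dC_S/d(−C_R) = k₁/(k₁+k₂) = 0.9439.
C_S = 0.9439·(C_{R0}−C_R) = 0.9439×4.456 = 4.21 kmol/m³.
Y_S = C_S/C_{R0} = 4.206/6.69 = 0.629.

0.629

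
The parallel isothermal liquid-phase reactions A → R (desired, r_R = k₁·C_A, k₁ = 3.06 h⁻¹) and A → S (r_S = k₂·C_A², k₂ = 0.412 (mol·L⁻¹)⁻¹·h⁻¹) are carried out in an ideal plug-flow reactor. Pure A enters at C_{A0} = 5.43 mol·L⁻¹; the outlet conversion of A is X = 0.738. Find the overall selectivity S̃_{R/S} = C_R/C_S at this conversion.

C_A = C_{A0}(1−X) = 1.423 mol·L⁻¹.
Along a PFR/batch, dC_R/dC_A = −r_R/(r_R+r_S) = −k₁/(k₁+k₂·C_A).
Integrating from C_{A0} to C_A: C_R = (3.06/0.412)·ln[(3.06+0.412·5.43)/(3.06+0.412·1.42)] = 7.427·ln(5.297/3.646) = 2.774 mol·L⁻¹.
C_S = (C_{A0}−C_A)−C_R = 1.233 mol·L⁻¹; S̃_{R/S} = 2.774/1.233 = 2.25.

2.25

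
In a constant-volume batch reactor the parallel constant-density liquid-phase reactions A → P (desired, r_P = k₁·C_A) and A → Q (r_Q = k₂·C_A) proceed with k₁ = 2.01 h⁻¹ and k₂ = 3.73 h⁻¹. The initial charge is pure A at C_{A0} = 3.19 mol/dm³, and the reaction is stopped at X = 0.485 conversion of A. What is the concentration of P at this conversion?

0.542 mol/dm³

C_A = C_{A0}(1−X) = 1.643 mol/dm³.
Both paths are first order in A, so the instantaneous fraction to P is constant: dC_P/d(−C_A) = k₁/(k₁+k₂) = 0.3502.
C_P = 0.3502·(C_{A0}−C_A) = 0.3502×1.547 = 0.542 mol/dm³.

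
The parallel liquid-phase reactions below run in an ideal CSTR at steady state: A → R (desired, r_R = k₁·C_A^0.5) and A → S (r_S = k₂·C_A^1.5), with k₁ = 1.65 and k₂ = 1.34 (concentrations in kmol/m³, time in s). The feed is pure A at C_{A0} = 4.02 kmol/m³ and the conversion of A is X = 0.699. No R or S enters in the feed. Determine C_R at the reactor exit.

1.42 kmol/m³

Exit C_A = C_{A0}(1−X) = 4.02×0.301 = 1.210 kmol/m³.
A CSTR operates uniformly at the exit composition, giving r_R = 1.815 and r_S = 1.784 (each k·C_A^n at C_A = 1.210).
Fraction of consumed A going to R: r_R/(r_R+r_S) = 0.5044.
C_R = 0.5044·C_{A0}·X = 0.5044×4.02×0.699 = 1.42 kmol/m³.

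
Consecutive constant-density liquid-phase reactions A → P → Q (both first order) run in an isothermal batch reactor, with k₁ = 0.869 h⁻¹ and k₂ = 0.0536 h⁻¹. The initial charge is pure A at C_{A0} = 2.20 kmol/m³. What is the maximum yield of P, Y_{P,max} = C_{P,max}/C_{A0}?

For a first-order series the maximum intermediate yield is C_{P,max}/C_{A0} = (k₁/k₂)^[k₂/(k₂−k₁)].
= (0.869/0.0536)^(0.0536/(0.0536−0.869)) = (16.21)^(-0.06573) = 0.8327.

0.833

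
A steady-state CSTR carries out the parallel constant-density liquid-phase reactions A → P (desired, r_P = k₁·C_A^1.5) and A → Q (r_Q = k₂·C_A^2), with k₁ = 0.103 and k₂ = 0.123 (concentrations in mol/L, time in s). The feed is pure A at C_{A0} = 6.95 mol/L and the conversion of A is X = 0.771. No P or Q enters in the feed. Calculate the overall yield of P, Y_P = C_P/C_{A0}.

0.308

Exit C_A = C_{A0}(1−X) = 6.95×0.229 = 1.592 mol/L.
In a CSTR the entire volume is at exit conditions, so r_P = 0.103×1.592^1.5 = 0.2068 and r_Q = 0.123×1.592^2 = 0.3116.
Fraction of consumed A going to P: r_P/(r_P+r_Q) = 0.3990.
C_P = 0.3990·C_{A0}·X = 0.3990×6.95×0.771 = 2.14 mol/L; Y_P = C_P/C_{A0} = 0.308.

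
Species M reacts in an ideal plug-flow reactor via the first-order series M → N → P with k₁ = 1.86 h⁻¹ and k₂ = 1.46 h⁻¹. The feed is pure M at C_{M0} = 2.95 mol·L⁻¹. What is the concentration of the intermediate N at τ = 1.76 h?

0.531 mol·L⁻¹

The intermediate concentration in a first-order A→B→C sequence is C_N = k₁C_{M0}(e^(−k₁τ) − e^(−k₂τ))/(k₂−k₁).
e^(−k₁τ) = e^(−1.86×1.76) = e^(−3.274) = 0.03787; e^(−k₂τ) = e^(−2.570) = 0.07657.
C_N = 1.86×2.95/(1.46−1.86) × (0.03787−0.07657) = (-13.72)×(-0.03870) = 0.5308 mol·L⁻¹.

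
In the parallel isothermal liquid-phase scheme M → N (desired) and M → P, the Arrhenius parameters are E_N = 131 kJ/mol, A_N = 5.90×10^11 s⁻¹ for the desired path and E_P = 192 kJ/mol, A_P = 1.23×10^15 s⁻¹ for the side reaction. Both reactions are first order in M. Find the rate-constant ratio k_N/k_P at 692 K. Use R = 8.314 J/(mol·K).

19.3

With equal orders, S_{N/P} = k_N/k_P = (A_N/A_P)·exp[(E_P−E_N)/(RT)].
(E_P−E_N)/(RT) = (192−131)×10³/(8.314×692) = 61000/5753 = 10.60.
k_N/k_P = (5.90×10^11/1.23×10^15)·exp(10.60) = 4.797×10^-4 × 40241 = 19.3.
Since E_N < E_P, lowering the temperature improves selectivity toward N.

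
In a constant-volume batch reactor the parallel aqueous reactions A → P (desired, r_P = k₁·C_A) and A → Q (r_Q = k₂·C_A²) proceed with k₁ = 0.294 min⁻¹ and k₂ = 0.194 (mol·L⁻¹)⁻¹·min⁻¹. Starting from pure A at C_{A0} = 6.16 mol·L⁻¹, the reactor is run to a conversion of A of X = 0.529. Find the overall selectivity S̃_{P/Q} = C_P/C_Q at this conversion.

0.346

C_A = C_{A0}(1−X) = 2.901 mol·L⁻¹.
Along a PFR/batch, dC_P/dC_A = −r_P/(r_P+r_Q) = −k₁/(k₁+k₂·C_A).
Integrating from C_{A0} to C_A: C_P = (0.294/0.194)·ln[(0.294+0.194·6.16)/(0.294+0.194·2.90)] = 1.515·ln(1.489/0.8569) = 0.8375 mol·L⁻¹.
C_Q = (C_{A0}−C_A)−C_P = 2.421 mol·L⁻¹; S̃_{P/Q} = 0.8375/2.421 = 0.346.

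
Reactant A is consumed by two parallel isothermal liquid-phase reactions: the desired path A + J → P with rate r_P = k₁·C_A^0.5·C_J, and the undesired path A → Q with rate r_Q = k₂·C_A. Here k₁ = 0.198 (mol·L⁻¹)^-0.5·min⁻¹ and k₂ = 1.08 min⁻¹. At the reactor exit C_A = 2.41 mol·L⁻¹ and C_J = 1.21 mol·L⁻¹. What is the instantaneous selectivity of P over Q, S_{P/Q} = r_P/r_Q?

0.143

S_{P/Q} = r_P/r_Q = (k₁·C_A^0.5·C_J)/(k₂·C_A) = (k₁/k₂)·C_A^-0.5·C_J.
= (0.198×2.410^0.5×1.210) / (1.08×2.410) = 0.3719/2.603 = 0.143.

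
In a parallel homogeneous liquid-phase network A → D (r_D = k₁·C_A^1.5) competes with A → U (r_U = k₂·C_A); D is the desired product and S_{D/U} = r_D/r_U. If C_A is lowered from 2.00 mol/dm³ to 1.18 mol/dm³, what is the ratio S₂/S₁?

S_{D/U} = (k₁/k₂)·C_A^0.5, so S₂/S₁ = (C_{A,2}/C_{A,1})^0.5.
= (1.18/2.00)^0.5 = (0.5900)^0.5 = 0.768.
Selectivity toward D falls as C_A falls — high-concentration operation is favoured.

0.768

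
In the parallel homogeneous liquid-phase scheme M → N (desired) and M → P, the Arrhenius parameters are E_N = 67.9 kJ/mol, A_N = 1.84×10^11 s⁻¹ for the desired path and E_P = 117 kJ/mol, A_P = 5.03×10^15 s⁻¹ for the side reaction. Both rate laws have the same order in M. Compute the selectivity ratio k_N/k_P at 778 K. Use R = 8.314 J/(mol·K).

0.0724

Since both paths have the same order in M, the concentration cancels and S_{N/P} = k_N/k_P = (A_N/A_P)·exp[(E_P−E_N)/(RT)].
(E_P−E_N)/(RT) = (117−67.9)×10³/(8.314×778) = 49100/6468 = 7.591.
k_N/k_P = (1.84×10^11/5.03×10^15)·exp(7.591) = 3.658×10^-5 × 1980 = 0.0724.
Since E_N < E_P, lowering the temperature improves selectivity toward N.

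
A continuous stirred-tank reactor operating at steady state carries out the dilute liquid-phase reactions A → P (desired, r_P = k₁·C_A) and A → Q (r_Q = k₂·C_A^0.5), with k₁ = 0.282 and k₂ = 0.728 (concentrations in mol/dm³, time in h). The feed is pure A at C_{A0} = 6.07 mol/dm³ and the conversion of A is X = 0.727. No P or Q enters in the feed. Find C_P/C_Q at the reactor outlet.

0.499

Exit C_A = C_{A0}(1−X) = 6.07×0.273 = 1.657 mol/dm³.
Rates in a CSTR are evaluated at the outlet concentration: r_P = 0.282×1.657 = 0.4673, r_Q = 0.728×1.657^0.5 = 0.9371.
Overall selectivity = C_P/C_Q = r_Pτ/(r_Qτ) = r_P/r_Q = 0.499.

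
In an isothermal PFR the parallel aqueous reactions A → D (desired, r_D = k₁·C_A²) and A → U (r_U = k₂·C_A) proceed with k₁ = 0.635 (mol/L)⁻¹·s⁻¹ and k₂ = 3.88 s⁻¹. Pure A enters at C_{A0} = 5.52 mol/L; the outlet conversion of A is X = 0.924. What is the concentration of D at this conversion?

C_A = C_{A0}(1−X) = 0.4195 mol/L.
Along a PFR/batch, dC_U/dC_A = −r_U/(r_D+r_U) = −k₂/(k₂+k₁·C_A).
Integrating from C_{A0} to C_A: C_U = (3.88/0.635)·ln[(3.88+0.635·5.52)/(3.88+0.635·0.420)] = 6.110·ln(7.385/4.146) = 3.527 mol/L.
Then C_D = (C_{A0}−C_A) − C_U = 5.100 − 3.527 = 1.573 mol/L.

1.57 mol/L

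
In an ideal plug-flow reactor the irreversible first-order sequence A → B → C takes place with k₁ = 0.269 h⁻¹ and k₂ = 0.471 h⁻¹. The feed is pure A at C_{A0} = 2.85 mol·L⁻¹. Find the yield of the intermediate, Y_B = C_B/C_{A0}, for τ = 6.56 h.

Solving the coupled first-order balances gives C_B(τ) = [k₁/(k₂−k₁)]·C_{A0}·(e^(−k₁τ) − e^(−k₂τ)).
e^(−k₁τ) = e^(−0.269×6.56) = e^(−1.765) = 0.1712; e^(−k₂τ) = e^(−3.090) = 0.04551.
C_B = 0.269×2.85/(0.471−0.269) × (0.1712−0.04551) = 3.795×0.1257 = 0.4772 mol·L⁻¹.
Y_B = C_B/C_{A0} = 0.4772/2.85 = 0.167.

0.167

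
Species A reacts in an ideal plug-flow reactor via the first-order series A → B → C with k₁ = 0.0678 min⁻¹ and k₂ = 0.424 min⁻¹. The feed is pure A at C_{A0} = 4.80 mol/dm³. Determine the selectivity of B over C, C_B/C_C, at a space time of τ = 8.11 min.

Solving the coupled first-order balances gives C_B(τ) = [k₁/(k₂−k₁)]·C_{A0}·(e^(−k₁τ) − e^(−k₂τ)).
e^(−k₁τ) = e^(−0.0678×8.11) = e^(−0.5499) = 0.5770; e^(−k₂τ) = e^(−3.439) = 0.03211.
C_B = 0.0678×4.80/(0.424−0.0678) × (0.5770−0.03211) = 0.9136×0.5449 = 0.4979 mol/dm³.
C_A = C_{A0}e^(−k₁τ) = 2.770 mol/dm³, so C_C = C_{A0}−C_A−C_B = 1.532 mol/dm³; C_B/C_C = 0.325.

0.325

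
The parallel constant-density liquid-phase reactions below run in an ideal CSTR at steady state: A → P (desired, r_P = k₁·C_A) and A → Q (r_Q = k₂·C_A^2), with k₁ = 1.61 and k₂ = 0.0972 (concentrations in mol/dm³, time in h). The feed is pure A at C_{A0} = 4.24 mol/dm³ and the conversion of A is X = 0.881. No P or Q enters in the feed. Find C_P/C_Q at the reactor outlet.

Exit C_A = C_{A0}(1−X) = 4.24×0.119 = 0.5046 mol/dm³.
In a CSTR the entire volume is at exit conditions, so r_P = 1.61×0.5046 = 0.8123 and r_Q = 0.0972×0.5046^2 = 0.02475.
Overall selectivity = C_P/C_Q = r_Pτ/(r_Qτ) = r_P/r_Q = 32.8.

32.8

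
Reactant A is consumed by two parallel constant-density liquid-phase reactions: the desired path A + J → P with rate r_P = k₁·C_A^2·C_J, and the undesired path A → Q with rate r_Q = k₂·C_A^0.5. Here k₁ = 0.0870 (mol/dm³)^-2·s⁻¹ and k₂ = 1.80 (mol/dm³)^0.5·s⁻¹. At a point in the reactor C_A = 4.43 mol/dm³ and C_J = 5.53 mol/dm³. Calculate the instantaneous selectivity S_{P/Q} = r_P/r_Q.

S_{P/Q} = r_P/r_Q = (k₁·C_A^2·C_J)/(k₂·C_A^0.5) = (k₁/k₂)·C_A^1.5·C_J.
= (0.0870×4.430^2×5.530) / (1.80×4.430^0.5) = 9.442/3.789 = 2.49.

2.49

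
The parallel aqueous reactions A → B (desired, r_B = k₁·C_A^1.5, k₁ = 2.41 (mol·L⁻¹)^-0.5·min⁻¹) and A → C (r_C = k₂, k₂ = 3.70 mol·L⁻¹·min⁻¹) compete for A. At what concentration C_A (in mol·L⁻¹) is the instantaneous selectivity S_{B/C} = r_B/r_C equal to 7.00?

S_{B/C} = (k₁/k₂)·C_A^1.5 ⇒ C_A = (S·k₂/k₁)^(1/1.5).
= (7.00×3.70/2.41)^(0.6667) = (10.75)^(0.6667) = 4.87 mol·L⁻¹.

4.87 mol·L⁻¹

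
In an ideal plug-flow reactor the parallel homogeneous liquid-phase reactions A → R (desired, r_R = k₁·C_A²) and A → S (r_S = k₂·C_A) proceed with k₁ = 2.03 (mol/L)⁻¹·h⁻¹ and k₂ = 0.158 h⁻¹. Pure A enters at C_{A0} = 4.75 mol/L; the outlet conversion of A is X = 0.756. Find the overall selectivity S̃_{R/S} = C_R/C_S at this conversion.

32.9

C_A = C_{A0}(1−X) = 1.159 mol/L.
Along a PFR/batch, dC_S/dC_A = −r_S/(r_R+r_S) = −k₂/(k₂+k₁·C_A).
Integrating from C_{A0} to C_A: C_S = (0.158/2.03)·ln[(0.158+2.03·4.75)/(0.158+2.03·1.16)] = 0.07783·ln(9.800/2.511) = 0.1060 mol/L.
Then C_R = (C_{A0}−C_A) − C_S = 3.591 − 0.1060 = 3.485 mol/L.
S̃_{R/S} = C_R/C_S = 3.485/0.1060 = 32.9.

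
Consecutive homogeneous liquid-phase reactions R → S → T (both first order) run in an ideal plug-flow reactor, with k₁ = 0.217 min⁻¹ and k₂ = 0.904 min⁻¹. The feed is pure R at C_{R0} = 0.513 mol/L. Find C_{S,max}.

Evaluating C_S at τ_opt = ln(k₂/k₁)/(k₂−k₁) gives C_{S,max}/C_{R0} = (k₁/k₂)^[k₂/(k₂−k₁)].
= (0.217/0.904)^(0.904/(0.904−0.217)) = (0.2400)^(1.316) = 0.1529.
C_{S,max} = 0.1529×0.513 = 0.0785 mol/L.

0.0785 mol/L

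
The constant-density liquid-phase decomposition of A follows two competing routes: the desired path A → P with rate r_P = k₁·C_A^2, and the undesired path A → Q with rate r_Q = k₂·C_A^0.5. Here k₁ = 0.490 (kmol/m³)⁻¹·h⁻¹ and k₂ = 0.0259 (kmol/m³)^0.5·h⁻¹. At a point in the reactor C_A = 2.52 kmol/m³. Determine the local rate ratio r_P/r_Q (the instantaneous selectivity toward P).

S_{P/Q} = r_P/r_Q = (k₁·C_A^2)/(k₂·C_A^0.5) = (k₁/k₂)·C_A^1.5.
= (0.490×2.520^2) / (0.0259×2.520^0.5) = 3.112/0.04111 = 75.7.
Since the desired path is higher order in A, keeping C_A high (PFR or concentrated feed) favours P.

75.7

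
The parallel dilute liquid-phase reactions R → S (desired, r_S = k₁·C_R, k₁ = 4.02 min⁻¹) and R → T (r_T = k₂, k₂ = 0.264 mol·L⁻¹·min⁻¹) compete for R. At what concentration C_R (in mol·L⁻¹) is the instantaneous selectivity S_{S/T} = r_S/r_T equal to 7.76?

0.510 mol·L⁻¹

S_{S/T} = (k₁/k₂)·C_R ⇒ C_R = S·k₂/k₁.
= 7.76×0.264/4.02 = 0.510 mol·L⁻¹.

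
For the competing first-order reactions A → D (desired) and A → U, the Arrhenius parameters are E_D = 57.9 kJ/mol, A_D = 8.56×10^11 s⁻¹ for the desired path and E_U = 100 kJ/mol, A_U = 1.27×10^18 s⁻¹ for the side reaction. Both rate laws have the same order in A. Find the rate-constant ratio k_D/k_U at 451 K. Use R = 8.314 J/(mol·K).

0.0507

Since both paths have the same order in A, the concentration cancels and S_{D/U} = k_D/k_U = (A_D/A_U)·exp[(E_U−E_D)/(RT)].
(E_U−E_D)/(RT) = (100−57.9)×10³/(8.314×451) = 42100/3750 = 11.23.
k_D/k_U = (8.56×10^11/1.27×10^18)·exp(11.23) = 6.740×10^-7 × 75194 = 0.0507.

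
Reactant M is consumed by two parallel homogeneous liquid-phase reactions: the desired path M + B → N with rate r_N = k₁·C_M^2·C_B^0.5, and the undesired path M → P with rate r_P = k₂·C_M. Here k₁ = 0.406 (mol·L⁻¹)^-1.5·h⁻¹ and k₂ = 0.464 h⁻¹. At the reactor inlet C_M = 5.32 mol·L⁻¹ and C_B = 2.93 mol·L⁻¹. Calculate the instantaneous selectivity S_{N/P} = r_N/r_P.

7.97

S_{N/P} = r_N/r_P = (k₁·C_M^2·C_B^0.5)/(k₂·C_M) = (k₁/k₂)·C_M·C_B^0.5.
= (0.406×5.320^2×2.930^0.5) / (0.464×5.320) = 19.67/2.468 = 7.97.
Since the desired path is higher order in M, keeping C_M high (PFR or concentrated feed) favours N.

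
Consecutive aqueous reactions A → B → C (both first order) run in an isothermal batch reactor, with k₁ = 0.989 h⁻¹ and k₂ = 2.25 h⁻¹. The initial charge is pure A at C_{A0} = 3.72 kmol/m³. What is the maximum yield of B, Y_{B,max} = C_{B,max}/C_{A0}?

For a first-order series the maximum intermediate yield is C_{B,max}/C_{A0} = (k₁/k₂)^[k₂/(k₂−k₁)].
= (0.989/2.25)^(2.25/(2.25−0.989)) = (0.4396)^(1.784) = 0.2307.

0.231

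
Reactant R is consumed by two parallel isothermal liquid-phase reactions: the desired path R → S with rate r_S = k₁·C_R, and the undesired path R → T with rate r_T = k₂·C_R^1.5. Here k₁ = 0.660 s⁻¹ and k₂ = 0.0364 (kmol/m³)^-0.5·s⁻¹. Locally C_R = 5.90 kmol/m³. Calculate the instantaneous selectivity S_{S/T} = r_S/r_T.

S_{S/T} = r_S/r_T = (k₁·C_R)/(k₂·C_R^1.5) = (k₁/k₂)·C_R^-0.5.
= (0.660×5.900) / (0.0364×5.900^1.5) = 3.894/0.5217 = 7.46.
The undesired path is higher order in R, so low C_R (CSTR or dilute feed) favours S.

7.46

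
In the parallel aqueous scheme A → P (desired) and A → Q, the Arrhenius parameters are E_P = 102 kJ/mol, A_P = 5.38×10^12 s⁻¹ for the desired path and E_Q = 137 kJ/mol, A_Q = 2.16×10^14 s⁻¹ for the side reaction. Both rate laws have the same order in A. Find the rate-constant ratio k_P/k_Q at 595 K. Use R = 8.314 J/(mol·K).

29.4

k_P/k_Q = (A_P/A_Q)·exp[−(E_P−E_Q)/(RT)] = (A_P/A_Q)·exp[(E_Q−E_P)/(RT)].
(E_Q−E_P)/(RT) = (137−102)×10³/(8.314×595) = 35000/4947 = 7.075.
k_P/k_Q = (5.38×10^12/2.16×10^14)·exp(7.075) = 0.02491 × 1182 = 29.4.
Since E_P < E_Q, lowering the temperature improves selectivity toward P.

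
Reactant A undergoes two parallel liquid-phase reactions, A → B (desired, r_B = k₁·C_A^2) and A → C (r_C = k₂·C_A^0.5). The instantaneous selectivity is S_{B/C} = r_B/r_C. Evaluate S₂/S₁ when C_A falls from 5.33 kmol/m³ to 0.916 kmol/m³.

S_{B/C} = (k₁/k₂)·C_A^1.5, so S₂/S₁ = (C_{A,2}/C_{A,1})^1.5.
= (0.916/5.33)^1.5 = (0.1719)^1.5 = 0.0712.

0.0712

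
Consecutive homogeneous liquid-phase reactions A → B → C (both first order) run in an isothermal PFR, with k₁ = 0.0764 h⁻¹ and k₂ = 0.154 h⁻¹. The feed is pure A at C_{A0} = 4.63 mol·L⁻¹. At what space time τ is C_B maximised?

9.03 h

Setting dC_B/dτ = 0 gives τ_opt = ln(k₂/k₁)/(k₂−k₁).
= ln(0.154/0.0764)/(0.154−0.0764) = ln(2.016)/0.07760 = 0.7010/0.07760 = 9.03 h.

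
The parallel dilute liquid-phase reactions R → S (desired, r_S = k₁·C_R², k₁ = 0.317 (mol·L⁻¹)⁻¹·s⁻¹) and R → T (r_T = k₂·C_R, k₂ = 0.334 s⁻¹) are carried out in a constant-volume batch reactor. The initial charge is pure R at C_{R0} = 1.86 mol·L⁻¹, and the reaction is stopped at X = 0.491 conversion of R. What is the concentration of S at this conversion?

C_R = C_{R0}(1−X) = 0.9467 mol·L⁻¹.
Along a PFR/batch, dC_T/dC_R = −r_T/(r_S+r_T) = −k₂/(k₂+k₁·C_R).
Integrating from C_{R0} to C_R: C_T = (0.334/0.317)·ln[(0.334+0.317·1.86)/(0.334+0.317·0.947)] = 1.054·ln(0.9236/0.6341) = 0.3962 mol·L⁻¹.
Then C_S = (C_{R0}−C_R) − C_T = 0.9133 − 0.3962 = 0.5170 mol·L⁻¹.

0.517 mol·L⁻¹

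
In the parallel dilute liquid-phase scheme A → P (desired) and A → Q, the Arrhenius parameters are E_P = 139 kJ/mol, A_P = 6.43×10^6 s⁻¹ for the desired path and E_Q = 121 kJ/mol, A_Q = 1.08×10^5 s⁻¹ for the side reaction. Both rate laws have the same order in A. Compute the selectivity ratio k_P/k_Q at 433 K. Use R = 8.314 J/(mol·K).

0.401

With equal orders, S_{P/Q} = k_P/k_Q = (A_P/A_Q)·exp[(E_Q−E_P)/(RT)].
(E_Q−E_P)/(RT) = (121−139)×10³/(8.314×433) = -18000/3600 = -5.000.
k_P/k_Q = (6.43×10^6/1.08×10^5)·exp(-5.000) = 59.54 × 0.006738 = 0.401.
Since E_P > E_Q, raising the temperature improves selectivity toward P.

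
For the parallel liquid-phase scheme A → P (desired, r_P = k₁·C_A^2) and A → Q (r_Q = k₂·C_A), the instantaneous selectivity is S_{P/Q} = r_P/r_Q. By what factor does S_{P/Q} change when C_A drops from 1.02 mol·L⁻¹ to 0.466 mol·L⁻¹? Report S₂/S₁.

0.457

S_{P/Q} = (k₁/k₂)·C_A, so S₂/S₁ = (C_{A,2}/C_{A,1}).
= 0.466/1.02 = 0.457.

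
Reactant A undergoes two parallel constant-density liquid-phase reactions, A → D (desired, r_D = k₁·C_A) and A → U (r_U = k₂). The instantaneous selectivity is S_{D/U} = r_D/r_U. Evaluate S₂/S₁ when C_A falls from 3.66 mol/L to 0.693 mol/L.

0.189

S_{D/U} = (k₁/k₂)·C_A, so S₂/S₁ = (C_{A,2}/C_{A,1}).
= 0.693/3.66 = 0.189.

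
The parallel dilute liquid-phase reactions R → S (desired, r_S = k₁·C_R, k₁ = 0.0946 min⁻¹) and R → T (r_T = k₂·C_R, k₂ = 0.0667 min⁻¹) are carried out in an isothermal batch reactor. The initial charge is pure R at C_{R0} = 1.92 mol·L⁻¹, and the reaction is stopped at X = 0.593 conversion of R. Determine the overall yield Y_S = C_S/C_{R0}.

C_R = C_{R0}(1−X) = 0.7814 mol·L⁻¹.
Both paths are first order in R, so the instantaneous fraction to S is constant: dC_S/d(−C_R) = k₁/(k₁+k₂) = 0.5865.
C_S = 0.5865·(C_{R0}−C_R) = 0.5865×1.139 = 0.668 mol·L⁻¹.
Y_S = C_S/C_{R0} = 0.6677/1.92 = 0.348.

0.348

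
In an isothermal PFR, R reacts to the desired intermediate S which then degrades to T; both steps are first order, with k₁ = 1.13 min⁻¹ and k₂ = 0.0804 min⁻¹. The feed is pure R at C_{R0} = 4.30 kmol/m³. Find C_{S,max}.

3.51 kmol/m³

At the optimum, C_{S,max}/C_{R0} = (k₁/k₂)^[k₂/(k₂−k₁)].
= (1.13/0.0804)^(0.0804/(0.0804−1.13)) = (14.05)^(-0.07660) = 0.8167.
C_{S,max} = 0.8167×4.30 = 3.51 kmol/m³.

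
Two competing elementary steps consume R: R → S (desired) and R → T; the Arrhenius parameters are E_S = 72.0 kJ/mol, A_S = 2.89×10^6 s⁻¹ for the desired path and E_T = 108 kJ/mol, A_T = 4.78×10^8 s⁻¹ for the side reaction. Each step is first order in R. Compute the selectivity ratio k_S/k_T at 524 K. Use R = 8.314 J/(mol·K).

Since both paths have the same order in R, the concentration cancels and S_{S/T} = k_S/k_T = (A_S/A_T)·exp[(E_T−E_S)/(RT)].
(E_T−E_S)/(RT) = (108−72.0)×10³/(8.314×524) = 36000/4357 = 8.263.
k_S/k_T = (2.89×10^6/4.78×10^8)·exp(8.263) = 0.006046 × 3879 = 23.5.

23.5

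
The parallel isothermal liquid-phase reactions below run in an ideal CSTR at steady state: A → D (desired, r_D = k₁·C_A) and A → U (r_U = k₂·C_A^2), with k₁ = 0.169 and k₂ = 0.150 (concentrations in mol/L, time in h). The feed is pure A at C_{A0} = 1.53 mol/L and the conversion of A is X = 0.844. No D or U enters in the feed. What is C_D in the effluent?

Exit C_A = C_{A0}(1−X) = 1.53×0.156 = 0.2387 mol/L.
A CSTR operates uniformly at the exit composition, giving r_D = 0.04034 and r_U = 0.008545 (each k·C_A^n at C_A = 0.2387).
Fraction of consumed A going to D: r_D/(r_D+r_U) = 0.8252.
C_D = 0.8252·C_{A0}·X = 0.8252×1.53×0.844 = 1.07 mol/L.

1.07 mol/L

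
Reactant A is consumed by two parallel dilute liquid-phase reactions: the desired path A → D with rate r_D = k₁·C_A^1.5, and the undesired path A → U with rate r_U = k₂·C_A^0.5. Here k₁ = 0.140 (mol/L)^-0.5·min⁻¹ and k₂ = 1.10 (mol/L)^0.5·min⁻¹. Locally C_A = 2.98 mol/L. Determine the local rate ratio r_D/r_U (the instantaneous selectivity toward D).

S_{D/U} = r_D/r_U = (k₁·C_A^1.5)/(k₂·C_A^0.5) = (k₁/k₂)·C_A.
= (0.140×2.980^1.5) / (1.10×2.980^0.5) = 0.7202/1.899 = 0.379.
Since the desired path is higher order in A, keeping C_A high (PFR or concentrated feed) favours D.

0.379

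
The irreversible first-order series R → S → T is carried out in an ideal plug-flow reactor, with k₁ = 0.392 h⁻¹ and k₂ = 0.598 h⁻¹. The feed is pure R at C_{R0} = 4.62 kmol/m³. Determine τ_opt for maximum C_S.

2.05 h

For first-order series the maximum of C_S occurs at τ_opt = ln(k₂/k₁)/(k₂−k₁).
= ln(0.598/0.392)/(0.598−0.392) = ln(1.526)/0.2060 = 0.4223/0.2060 = 2.05 h.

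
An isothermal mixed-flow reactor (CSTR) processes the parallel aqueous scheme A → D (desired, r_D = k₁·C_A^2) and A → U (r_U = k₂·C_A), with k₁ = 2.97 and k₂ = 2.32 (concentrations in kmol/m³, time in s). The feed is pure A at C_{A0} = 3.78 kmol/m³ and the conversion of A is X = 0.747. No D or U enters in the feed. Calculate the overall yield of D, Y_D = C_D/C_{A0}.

Exit C_A = C_{A0}(1−X) = 3.78×0.253 = 0.9563 kmol/m³.
A CSTR operates uniformly at the exit composition, giving r_D = 2.716 and r_U = 2.219 (each k·C_A^n at C_A = 0.9563).
Fraction of consumed A going to D: r_D/(r_D+r_U) = 0.5504.
C_D = 0.5504·C_{A0}·X = 0.5504×3.78×0.747 = 1.55 kmol/m³; Y_D = C_D/C_{A0} = 0.411.

0.411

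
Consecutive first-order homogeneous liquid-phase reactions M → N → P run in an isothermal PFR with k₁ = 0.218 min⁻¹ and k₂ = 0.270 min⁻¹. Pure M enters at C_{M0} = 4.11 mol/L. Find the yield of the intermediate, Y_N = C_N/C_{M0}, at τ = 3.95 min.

0.329

Solving the coupled first-order balances gives C_N(τ) = [k₁/(k₂−k₁)]·C_{M0}·(e^(−k₁τ) − e^(−k₂τ)).
e^(−k₁τ) = e^(−0.218×3.95) = e^(−0.8611) = 0.4227; e^(−k₂τ) = e^(−1.067) = 0.3442.
C_N = 0.218×4.11/(0.270−0.218) × (0.4227−0.3442) = 17.23×0.07849 = 1.352 mol/L.
Y_N = C_N/C_{M0} = 1.352/4.11 = 0.329.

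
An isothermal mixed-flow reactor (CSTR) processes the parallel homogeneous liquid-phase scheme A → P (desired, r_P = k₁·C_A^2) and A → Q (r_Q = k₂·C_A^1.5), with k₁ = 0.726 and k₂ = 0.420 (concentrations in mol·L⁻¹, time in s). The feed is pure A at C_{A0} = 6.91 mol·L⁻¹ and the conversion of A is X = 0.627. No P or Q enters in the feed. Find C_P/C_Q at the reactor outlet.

2.78

Exit C_A = C_{A0}(1−X) = 6.91×0.373 = 2.577 mol·L⁻¹.
A CSTR operates uniformly at the exit composition, giving r_P = 4.823 and r_Q = 1.738 (each k·C_A^n at C_A = 2.577).
Overall selectivity = C_P/C_Q = r_Pτ/(r_Qτ) = r_P/r_Q = 2.78.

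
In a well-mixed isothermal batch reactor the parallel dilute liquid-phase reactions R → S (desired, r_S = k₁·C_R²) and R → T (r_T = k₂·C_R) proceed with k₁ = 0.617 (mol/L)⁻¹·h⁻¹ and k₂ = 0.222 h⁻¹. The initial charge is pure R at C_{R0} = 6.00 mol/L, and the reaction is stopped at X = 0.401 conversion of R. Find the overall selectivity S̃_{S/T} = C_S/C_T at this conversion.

C_R = C_{R0}(1−X) = 3.594 mol/L.
Along a PFR/batch, dC_T/dC_R = −r_T/(r_S+r_T) = −k₂/(k₂+k₁·C_R).
Integrating from C_{R0} to C_R: C_T = (0.222/0.617)·ln[(0.222+0.617·6.00)/(0.222+0.617·3.59)] = 0.3598·ln(3.924/2.439) = 0.1710 mol/L.
Then C_S = (C_{R0}−C_R) − C_T = 2.406 − 0.1710 = 2.235 mol/L.
S̃_{S/T} = C_S/C_T = 2.235/0.1710 = 13.1.

13.1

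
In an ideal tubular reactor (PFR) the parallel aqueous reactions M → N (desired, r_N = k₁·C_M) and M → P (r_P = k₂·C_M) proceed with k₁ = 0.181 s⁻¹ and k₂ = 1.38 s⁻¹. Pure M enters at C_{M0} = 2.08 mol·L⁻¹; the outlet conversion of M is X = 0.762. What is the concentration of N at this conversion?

C_M = C_{M0}(1−X) = 0.4950 mol·L⁻¹.
Both paths are first order in M, so the instantaneous fraction to N is constant: dC_N/d(−C_M) = k₁/(k₁+k₂) = 0.1160.
C_N = 0.1160·(C_{M0}−C_M) = 0.1160×1.585 = 0.184 mol·L⁻¹.

0.184 mol·L⁻¹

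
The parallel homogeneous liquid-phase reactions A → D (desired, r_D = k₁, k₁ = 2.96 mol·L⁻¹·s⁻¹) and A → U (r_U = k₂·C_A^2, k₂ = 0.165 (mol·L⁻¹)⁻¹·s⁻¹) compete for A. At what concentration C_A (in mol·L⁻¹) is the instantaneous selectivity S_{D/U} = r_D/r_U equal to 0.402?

6.68 mol·L⁻¹

S_{D/U} = (k₁/k₂)·C_A^-2 ⇒ C_A = (S·k₂/k₁)^(-0.5).
= (0.402×0.165/2.96)^(-0.5) = (0.02241)^(-0.5) = 6.68 mol·L⁻¹.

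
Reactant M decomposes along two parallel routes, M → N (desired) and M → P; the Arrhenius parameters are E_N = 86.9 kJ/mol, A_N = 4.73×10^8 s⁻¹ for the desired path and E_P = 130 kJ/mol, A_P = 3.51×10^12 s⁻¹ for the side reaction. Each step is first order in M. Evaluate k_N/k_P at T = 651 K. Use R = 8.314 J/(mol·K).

0.387

Since both paths have the same order in M, the concentration cancels and S_{N/P} = k_N/k_P = (A_N/A_P)·exp[(E_P−E_N)/(RT)].
(E_P−E_N)/(RT) = (130−86.9)×10³/(8.314×651) = 43100/5412 = 7.963.
k_N/k_P = (4.73×10^8/3.51×10^12)·exp(7.963) = 1.348×10^-4 × 2873 = 0.387.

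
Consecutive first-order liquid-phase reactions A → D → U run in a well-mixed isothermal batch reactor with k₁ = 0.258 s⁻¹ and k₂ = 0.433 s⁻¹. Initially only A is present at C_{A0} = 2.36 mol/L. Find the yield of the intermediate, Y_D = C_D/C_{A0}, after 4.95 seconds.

0.238

For first-order series with pure A initially, C_D(t) = k₁C_{A0}/(k₂−k₁)·(e^(−k₁t) − e^(−k₂t)).
e^(−k₁t) = e^(−0.258×4.95) = e^(−1.277) = 0.2788; e^(−k₂t) = e^(−2.143) = 0.1173.
C_D = 0.258×2.36/(0.433−0.258) × (0.2788−0.1173) = 3.479×0.1616 = 0.5622 mol/L.
Y_D = C_D/C_{A0} = 0.5622/2.36 = 0.238.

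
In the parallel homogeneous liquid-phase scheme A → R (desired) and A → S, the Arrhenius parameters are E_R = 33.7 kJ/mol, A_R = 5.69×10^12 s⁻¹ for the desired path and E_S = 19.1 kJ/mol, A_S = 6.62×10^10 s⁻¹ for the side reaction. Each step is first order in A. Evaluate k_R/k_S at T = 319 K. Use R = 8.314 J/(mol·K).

Since both paths have the same order in A, the concentration cancels and S_{R/S} = k_R/k_S = (A_R/A_S)·exp[(E_S−E_R)/(RT)].
(E_S−E_R)/(RT) = (19.1−33.7)×10³/(8.314×319) = -14600/2652 = -5.505.
k_R/k_S = (5.69×10^12/6.62×10^10)·exp(-5.505) = 85.95 × 0.004067 = 0.350.

0.350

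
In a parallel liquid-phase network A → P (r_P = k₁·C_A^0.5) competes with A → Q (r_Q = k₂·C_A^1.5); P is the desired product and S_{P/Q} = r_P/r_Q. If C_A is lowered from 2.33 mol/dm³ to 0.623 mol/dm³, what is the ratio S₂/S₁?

3.74

S_{P/Q} = (k₁/k₂)·C_A⁻¹, so S₂/S₁ = (C_{A,2}/C_{A,1})⁻¹.
= 2.33/0.623 = 3.74.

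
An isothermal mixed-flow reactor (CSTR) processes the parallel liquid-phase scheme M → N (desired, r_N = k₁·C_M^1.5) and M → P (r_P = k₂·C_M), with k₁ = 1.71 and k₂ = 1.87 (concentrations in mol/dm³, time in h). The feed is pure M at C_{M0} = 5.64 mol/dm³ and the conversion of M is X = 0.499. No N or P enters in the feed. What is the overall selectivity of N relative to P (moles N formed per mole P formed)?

1.54

Exit C_M = C_{M0}(1−X) = 5.64×0.501 = 2.826 mol/dm³.
In a CSTR the entire volume is at exit conditions, so r_N = 1.71×2.826^1.5 = 8.122 and r_P = 1.87×2.826 = 5.284.
Overall selectivity = C_N/C_P = r_Nτ/(r_Pτ) = r_N/r_P = 1.54.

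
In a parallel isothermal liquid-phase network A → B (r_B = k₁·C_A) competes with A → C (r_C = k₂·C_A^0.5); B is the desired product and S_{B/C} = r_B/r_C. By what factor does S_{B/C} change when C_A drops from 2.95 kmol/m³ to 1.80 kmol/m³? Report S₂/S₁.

S_{B/C} = (k₁/k₂)·C_A^0.5, so S₂/S₁ = (C_{A,2}/C_{A,1})^0.5.
= (1.80/2.95)^0.5 = (0.6102)^0.5 = 0.781.

0.781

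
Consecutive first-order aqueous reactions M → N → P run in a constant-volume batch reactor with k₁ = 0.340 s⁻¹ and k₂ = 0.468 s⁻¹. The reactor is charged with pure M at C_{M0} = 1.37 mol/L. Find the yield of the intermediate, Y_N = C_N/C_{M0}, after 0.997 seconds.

0.227

For first-order series with pure M initially, C_N(t) = k₁C_{M0}/(k₂−k₁)·(e^(−k₁t) − e^(−k₂t)).
e^(−k₁t) = e^(−0.340×0.997) = e^(−0.3390) = 0.7125; e^(−k₂t) = e^(−0.4666) = 0.6271.
C_N = 0.340×1.37/(0.468−0.340) × (0.7125−0.6271) = 3.639×0.08536 = 0.3106 mol/L.
Y_N = C_N/C_{M0} = 0.3106/1.37 = 0.227.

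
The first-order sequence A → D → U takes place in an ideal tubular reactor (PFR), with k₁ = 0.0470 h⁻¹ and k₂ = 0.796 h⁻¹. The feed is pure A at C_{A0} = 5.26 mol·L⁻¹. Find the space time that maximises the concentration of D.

3.78 h

For first-order series the maximum of C_D occurs at τ_opt = ln(k₂/k₁)/(k₂−k₁).
= ln(0.796/0.0470)/(0.796−0.0470) = ln(16.94)/0.7490 = 2.829/0.7490 = 3.78 h.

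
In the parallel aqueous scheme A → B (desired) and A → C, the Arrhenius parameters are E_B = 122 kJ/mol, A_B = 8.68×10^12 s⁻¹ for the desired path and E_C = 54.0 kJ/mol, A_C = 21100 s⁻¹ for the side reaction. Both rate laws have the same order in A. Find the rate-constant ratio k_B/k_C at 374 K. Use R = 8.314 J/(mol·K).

With equal orders, S_{B/C} = k_B/k_C = (A_B/A_C)·exp[(E_C−E_B)/(RT)].
(E_C−E_B)/(RT) = (54.0−122)×10³/(8.314×374) = -68000/3109 = -21.87.
k_B/k_C = (8.68×10^12/21100)·exp(-21.87) = 4.114×10^8 × 3.180×10^-10 = 0.131.
Since E_B > E_C, raising the temperature improves selectivity toward B.

0.131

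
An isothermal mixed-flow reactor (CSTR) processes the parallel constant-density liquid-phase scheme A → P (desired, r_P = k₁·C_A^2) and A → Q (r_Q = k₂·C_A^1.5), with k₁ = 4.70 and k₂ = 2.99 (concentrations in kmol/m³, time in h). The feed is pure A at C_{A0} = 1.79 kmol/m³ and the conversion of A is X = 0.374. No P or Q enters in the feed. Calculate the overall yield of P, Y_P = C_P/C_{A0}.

Exit C_A = C_{A0}(1−X) = 1.79×0.626 = 1.121 kmol/m³.
A CSTR operates uniformly at the exit composition, giving r_P = 5.901 and r_Q = 3.547 (each k·C_A^n at C_A = 1.121).
Fraction of consumed A going to P: r_P/(r_P+r_Q) = 0.6246.
C_P = 0.6246·C_{A0}·X = 0.6246×1.79×0.374 = 0.418 kmol/m³; Y_P = C_P/C_{A0} = 0.234.

0.234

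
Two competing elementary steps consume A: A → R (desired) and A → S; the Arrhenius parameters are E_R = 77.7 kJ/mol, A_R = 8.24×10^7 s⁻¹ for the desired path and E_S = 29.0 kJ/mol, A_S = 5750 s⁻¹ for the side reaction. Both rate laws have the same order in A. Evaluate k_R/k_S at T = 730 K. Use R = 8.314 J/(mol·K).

4.69

k_R/k_S = (A_R/A_S)·exp[−(E_R−E_S)/(RT)] = (A_R/A_S)·exp[(E_S−E_R)/(RT)].
(E_S−E_R)/(RT) = (29.0−77.7)×10³/(8.314×730) = -48700/6069 = -8.024.
k_R/k_S = (8.24×10^7/5750)·exp(-8.024) = 14330 × 3.275×10^-4 = 4.69.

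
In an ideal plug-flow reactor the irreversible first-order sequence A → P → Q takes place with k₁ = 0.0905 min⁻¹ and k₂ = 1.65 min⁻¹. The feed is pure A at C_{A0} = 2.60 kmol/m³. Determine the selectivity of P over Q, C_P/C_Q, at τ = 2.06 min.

0.373

The intermediate concentration in a first-order A→B→C sequence is C_P = k₁C_{A0}(e^(−k₁τ) − e^(−k₂τ))/(k₂−k₁).
e^(−k₁τ) = e^(−0.0905×2.06) = e^(−0.1864) = 0.8299; e^(−k₂τ) = e^(−3.399) = 0.03341.
C_P = 0.0905×2.60/(1.65−0.0905) × (0.8299−0.03341) = 0.1509×0.7965 = 0.1202 kmol/m³.
C_A = C_{A0}e^(−k₁τ) = 2.158 kmol/m³, so C_Q = C_{A0}−C_A−C_P = 0.3220 kmol/m³; C_P/C_Q = 0.373.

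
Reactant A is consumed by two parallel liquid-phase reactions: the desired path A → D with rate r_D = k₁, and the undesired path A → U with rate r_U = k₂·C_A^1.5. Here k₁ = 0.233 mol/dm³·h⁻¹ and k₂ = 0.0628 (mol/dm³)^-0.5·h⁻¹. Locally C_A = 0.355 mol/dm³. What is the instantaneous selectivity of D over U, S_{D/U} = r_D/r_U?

17.5

S_{D/U} = r_D/r_U = (k₁)/(k₂·C_A^1.5) = (k₁/k₂)·C_A^-1.5.
= (0.233) / (0.0628×0.3550^1.5) = 0.2330/0.01328 = 17.5.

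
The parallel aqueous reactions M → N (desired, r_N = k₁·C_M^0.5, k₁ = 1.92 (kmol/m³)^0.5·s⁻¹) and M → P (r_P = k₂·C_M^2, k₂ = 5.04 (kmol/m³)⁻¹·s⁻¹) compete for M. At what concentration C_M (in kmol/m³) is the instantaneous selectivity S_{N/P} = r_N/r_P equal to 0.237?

S_{N/P} = (k₁/k₂)·C_M^-1.5 ⇒ C_M = (S·k₂/k₁)^(1/(-1.5)).
= (0.237×5.04/1.92)^(-0.6667) = (0.6221)^(-0.6667) = 1.37 kmol/m³.

1.37 kmol/m³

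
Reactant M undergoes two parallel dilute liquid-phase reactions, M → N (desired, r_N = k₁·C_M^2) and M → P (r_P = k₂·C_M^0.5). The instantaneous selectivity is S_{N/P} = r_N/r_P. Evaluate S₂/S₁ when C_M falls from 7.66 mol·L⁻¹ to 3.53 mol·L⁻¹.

S_{N/P} = (k₁/k₂)·C_M^1.5, so S₂/S₁ = (C_{M,2}/C_{M,1})^1.5.
= (3.53/7.66)^1.5 = (0.4608)^1.5 = 0.313.

0.313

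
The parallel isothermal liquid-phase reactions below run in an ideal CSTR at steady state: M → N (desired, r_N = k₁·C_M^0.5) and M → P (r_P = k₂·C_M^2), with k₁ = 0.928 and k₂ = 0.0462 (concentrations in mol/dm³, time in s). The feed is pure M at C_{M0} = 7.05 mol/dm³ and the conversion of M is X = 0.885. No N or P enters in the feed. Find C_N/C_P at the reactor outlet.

27.5

Exit C_M = C_{M0}(1−X) = 7.05×0.115 = 0.8107 mol/dm³.
Rates in a CSTR are evaluated at the outlet concentration: r_N = 0.928×0.8107^0.5 = 0.8356, r_P = 0.0462×0.8107^2 = 0.03037.
Overall selectivity = C_N/C_P = r_Nτ/(r_Pτ) = r_N/r_P = 27.5.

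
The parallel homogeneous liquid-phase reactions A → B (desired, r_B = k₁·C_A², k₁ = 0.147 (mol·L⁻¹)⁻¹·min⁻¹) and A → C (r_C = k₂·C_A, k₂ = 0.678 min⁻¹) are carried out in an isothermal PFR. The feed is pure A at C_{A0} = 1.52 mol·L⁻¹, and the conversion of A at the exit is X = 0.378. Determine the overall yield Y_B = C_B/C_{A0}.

C_A = C_{A0}(1−X) = 0.9454 mol·L⁻¹.
Along a PFR/batch, dC_C/dC_A = −r_C/(r_B+r_C) = −k₂/(k₂+k₁·C_A).
Integrating from C_{A0} to C_A: C_C = (0.678/0.147)·ln[(0.678+0.147·1.52)/(0.678+0.147·0.945)] = 4.612·ln(0.9014/0.8170) = 0.4537 mol·L⁻¹.
Then C_B = (C_{A0}−C_A) − C_C = 0.5746 − 0.4537 = 0.1208 mol·L⁻¹.
Y_B = C_B/C_{A0} = 0.1208/1.52 = 0.0795.

0.0795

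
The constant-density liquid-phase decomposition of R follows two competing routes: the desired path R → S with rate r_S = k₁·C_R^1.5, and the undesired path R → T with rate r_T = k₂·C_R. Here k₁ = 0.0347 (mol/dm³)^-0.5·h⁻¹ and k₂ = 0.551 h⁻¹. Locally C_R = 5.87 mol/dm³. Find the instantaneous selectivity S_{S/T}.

0.153

S_{S/T} = r_S/r_T = (k₁·C_R^1.5)/(k₂·C_R) = (k₁/k₂)·C_R^0.5.
= (0.0347×5.870^1.5) / (0.551×5.870) = 0.4935/3.234 = 0.153.
Since the desired path is higher order in R, keeping C_R high (PFR or concentrated feed) favours S.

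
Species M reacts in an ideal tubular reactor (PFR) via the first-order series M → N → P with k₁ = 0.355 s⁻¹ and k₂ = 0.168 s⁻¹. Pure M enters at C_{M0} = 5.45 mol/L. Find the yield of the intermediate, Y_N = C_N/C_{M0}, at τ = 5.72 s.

The intermediate concentration in a first-order A→B→C sequence is C_N = k₁C_{M0}(e^(−k₁τ) − e^(−k₂τ))/(k₂−k₁).
e^(−k₁τ) = e^(−0.355×5.72) = e^(−2.031) = 0.1313; e^(−k₂τ) = e^(−0.9610) = 0.3825.
C_N = 0.355×5.45/(0.168−0.355) × (0.1313−0.3825) = (-10.35)×(-0.2513) = 2.600 mol/L.
Y_N = C_N/C_{M0} = 2.600/5.45 = 0.477.

0.477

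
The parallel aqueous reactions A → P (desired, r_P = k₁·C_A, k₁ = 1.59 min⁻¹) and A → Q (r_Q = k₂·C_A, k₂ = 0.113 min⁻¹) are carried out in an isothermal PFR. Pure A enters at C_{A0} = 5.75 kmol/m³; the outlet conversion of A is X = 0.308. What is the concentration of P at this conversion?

C_A = C_{A0}(1−X) = 3.979 kmol/m³.
Both paths are first order in A, so the instantaneous fraction to P is constant: dC_P/d(−C_A) = k₁/(k₁+k₂) = 0.9336.
C_P = 0.9336·(C_{A0}−C_A) = 0.9336×1.771 = 1.65 kmol/m³.

1.65 kmol/m³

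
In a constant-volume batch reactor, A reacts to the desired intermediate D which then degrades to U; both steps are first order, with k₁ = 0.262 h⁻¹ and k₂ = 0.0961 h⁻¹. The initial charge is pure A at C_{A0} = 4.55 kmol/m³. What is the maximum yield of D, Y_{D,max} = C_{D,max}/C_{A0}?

0.559

Evaluating C_D at t_opt = ln(k₂/k₁)/(k₂−k₁) gives C_{D,max}/C_{A0} = (k₁/k₂)^[k₂/(k₂−k₁)].
= (0.262/0.0961)^(0.0961/(0.0961−0.262)) = (2.726)^(-0.5793) = 0.5594.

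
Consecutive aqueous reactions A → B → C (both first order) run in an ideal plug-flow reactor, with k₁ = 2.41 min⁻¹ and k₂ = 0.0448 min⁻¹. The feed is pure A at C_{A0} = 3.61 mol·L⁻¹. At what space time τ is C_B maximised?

The intermediate peaks when r₁ = r₂, i.e. k₁e^(−k₁τ) = k₂e^(−k₂τ), giving τ_opt = ln(k₂/k₁)/(k₂−k₁).
= ln(0.0448/2.41)/(0.0448−2.41) = ln(0.01859)/-2.365 = -3.985/-2.365 = 1.68 min.

1.68 min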